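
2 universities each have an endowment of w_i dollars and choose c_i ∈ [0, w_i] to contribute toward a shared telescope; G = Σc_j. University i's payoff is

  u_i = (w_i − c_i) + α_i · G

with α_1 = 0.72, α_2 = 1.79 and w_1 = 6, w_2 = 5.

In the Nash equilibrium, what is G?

∂u_i/∂c_i = α_i − 1, so university i contributes w_i if α_i > 1, else 0.
α_i > 1 for i ∈ {2}; NE contributions (0, 5), G = 5.

5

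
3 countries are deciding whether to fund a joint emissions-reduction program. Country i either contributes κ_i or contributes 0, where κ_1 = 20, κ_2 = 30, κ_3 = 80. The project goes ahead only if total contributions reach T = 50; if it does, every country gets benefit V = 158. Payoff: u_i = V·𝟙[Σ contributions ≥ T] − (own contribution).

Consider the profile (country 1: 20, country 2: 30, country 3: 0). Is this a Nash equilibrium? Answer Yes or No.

Total = 50 ≥ 50: provided.
Country 1 (pledges 20, payoff 138): dropping to 0 → total 30, payoff 0. No gain.
Country 2 (pledges 30, payoff 128): dropping to 0 → total 20, payoff 0. No gain.
Country 3 (pledges 0, payoff 158): pledging 80 → total 130, payoff 78. No gain.

Yes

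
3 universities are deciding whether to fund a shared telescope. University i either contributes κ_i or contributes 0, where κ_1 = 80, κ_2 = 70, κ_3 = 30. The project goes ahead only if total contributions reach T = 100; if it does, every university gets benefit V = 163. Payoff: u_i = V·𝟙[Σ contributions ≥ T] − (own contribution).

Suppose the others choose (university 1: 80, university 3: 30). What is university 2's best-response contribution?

Others' total = 110 ≥ 100; contributing adds cost 70 for no extra benefit.
Best response: 0.

0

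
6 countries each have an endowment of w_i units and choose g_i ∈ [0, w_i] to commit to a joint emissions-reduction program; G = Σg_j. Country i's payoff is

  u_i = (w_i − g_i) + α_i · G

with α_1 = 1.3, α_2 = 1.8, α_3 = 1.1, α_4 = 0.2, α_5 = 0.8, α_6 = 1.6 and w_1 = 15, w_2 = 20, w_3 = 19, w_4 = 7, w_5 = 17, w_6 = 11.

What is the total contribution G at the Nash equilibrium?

65

∂u_i/∂g_i = α_i − 1, so country i contributes w_i if α_i > 1, else 0.
α_i > 1 for i ∈ {1, 2, 3, 6}; NE contributions (15, 20, 19, 0, 0, 11), G = 65.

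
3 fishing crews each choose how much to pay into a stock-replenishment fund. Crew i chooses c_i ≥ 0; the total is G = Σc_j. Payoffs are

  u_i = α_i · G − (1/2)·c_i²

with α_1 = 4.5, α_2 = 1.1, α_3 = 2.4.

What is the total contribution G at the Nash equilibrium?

Crew i's FOC: ∂u_i/∂c_i = α_i − c_i = 0, so c_i* = α_i.
NE contributions = (4.5, 1.1, 2.4); G = 8.

8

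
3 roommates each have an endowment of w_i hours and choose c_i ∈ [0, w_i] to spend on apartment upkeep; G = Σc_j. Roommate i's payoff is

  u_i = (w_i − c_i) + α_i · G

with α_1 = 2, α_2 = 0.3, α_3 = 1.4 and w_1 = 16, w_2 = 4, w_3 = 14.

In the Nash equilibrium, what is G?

30

∂u_i/∂c_i = α_i − 1, so roommate i contributes w_i if α_i > 1, else 0.
α_i > 1 for i ∈ {1, 3}; NE contributions (16, 0, 14), G = 30.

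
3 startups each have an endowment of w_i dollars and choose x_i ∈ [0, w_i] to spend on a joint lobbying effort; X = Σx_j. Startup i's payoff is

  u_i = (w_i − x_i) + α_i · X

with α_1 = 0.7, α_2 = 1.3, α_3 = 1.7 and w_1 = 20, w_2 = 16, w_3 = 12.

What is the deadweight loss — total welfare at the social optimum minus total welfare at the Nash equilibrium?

54

∂u_i/∂x_i = α_i − 1, so startup i contributes w_i if α_i > 1, else 0.
α_i > 1 for i ∈ {2, 3}; NE contributions (0, 16, 12), X = 28.
W^NE = Σw_i − X^NE + (Σα_i)·X^NE = 48 + 2.7·28 = 123.6.
Planner: ∂(Σu_j)/∂x_i = Σα_j − 1 = 2.7 > 0, so everyone contributes w_i; X^SO = 48, W^SO = 48 + 2.7·48 = 177.6.
Deadweight loss = 54.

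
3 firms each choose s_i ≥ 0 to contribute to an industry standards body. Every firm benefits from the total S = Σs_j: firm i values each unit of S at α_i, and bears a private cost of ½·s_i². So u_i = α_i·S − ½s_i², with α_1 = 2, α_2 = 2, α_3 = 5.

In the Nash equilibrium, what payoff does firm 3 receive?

Firm i's FOC: ∂u_i/∂s_i = α_i − s_i = 0, so s_i* = α_i.
NE contributions = (2, 2, 5); S = 9.
u_3 = α_3·S − ½·(s_3)² = 5·9 − ½·5² = 32.5.

32.5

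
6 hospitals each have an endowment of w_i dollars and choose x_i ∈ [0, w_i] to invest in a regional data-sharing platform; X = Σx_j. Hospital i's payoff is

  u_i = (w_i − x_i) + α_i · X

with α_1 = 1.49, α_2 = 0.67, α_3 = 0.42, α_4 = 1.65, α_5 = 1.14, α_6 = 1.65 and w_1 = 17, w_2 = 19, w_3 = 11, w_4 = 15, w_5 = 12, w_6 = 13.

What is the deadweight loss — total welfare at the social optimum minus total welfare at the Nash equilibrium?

180.6

∂u_i/∂x_i = α_i − 1, so hospital i contributes w_i if α_i > 1, else 0.
α_i > 1 for i ∈ {1, 4, 5, 6}; NE contributions (17, 0, 0, 15, 12, 13), X = 57.
W^NE = Σw_i − X^NE + (Σα_i)·X^NE = 87 + 6.02·57 = 430.14.
Planner: ∂(Σu_j)/∂x_i = Σα_j − 1 = 6.02 > 0, so everyone contributes w_i; X^SO = 87, W^SO = 87 + 6.02·87 = 610.74.
Deadweight loss = 180.6.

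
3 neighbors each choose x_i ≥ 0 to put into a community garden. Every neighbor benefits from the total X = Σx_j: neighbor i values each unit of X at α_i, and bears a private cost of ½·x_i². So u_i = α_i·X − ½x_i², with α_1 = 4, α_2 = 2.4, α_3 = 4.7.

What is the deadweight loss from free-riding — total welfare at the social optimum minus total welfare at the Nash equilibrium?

Neighbor i's FOC: ∂u_i/∂x_i = α_i − x_i = 0, so x_i* = α_i.
NE contributions = (4, 2.4, 4.7); X = 11.1.
W^NE = (Σα)·X − ½Σα_i² = 11.1² − ½·43.85 = 101.285.
Planner sets x_i = Σα_j = 11.1 for every i, so X^SO = 3·11.1 = 33.3.
W^SO = (Σα)·X^SO − ½·3·(Σα)² = (3/2)·11.1² = 184.815.
Deadweight loss = W^SO − W^NE = 83.53.

83.53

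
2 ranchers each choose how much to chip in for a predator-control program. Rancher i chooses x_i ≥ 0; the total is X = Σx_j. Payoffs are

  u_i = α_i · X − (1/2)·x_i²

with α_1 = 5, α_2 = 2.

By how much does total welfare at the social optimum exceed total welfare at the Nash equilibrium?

14.5

Rancher i's FOC: ∂u_i/∂x_i = α_i − x_i = 0, so x_i* = α_i.
NE contributions = (5, 2); X = 7.
W^NE = (Σα)·X − ½Σα_i² = 7² − ½·29 = 34.5.
Planner sets x_i = Σα_j = 7 for every i, so X^SO = 2·7 = 14.
W^SO = (Σα)·X^SO − ½·2·(Σα)² = (2/2)·7² = 49.
Deadweight loss = W^SO − W^NE = 14.5.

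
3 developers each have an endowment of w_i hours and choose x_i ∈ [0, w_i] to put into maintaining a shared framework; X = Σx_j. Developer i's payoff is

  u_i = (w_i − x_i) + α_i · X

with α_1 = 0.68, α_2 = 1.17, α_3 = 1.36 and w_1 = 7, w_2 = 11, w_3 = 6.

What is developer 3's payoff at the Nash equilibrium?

23.12

∂u_i/∂x_i = α_i − 1, so developer i contributes w_i if α_i > 1, else 0.
α_i > 1 for i ∈ {2, 3}; NE contributions (0, 11, 6), X = 17.
u_3 = (6 − 6) + 1.36·17 = 23.12.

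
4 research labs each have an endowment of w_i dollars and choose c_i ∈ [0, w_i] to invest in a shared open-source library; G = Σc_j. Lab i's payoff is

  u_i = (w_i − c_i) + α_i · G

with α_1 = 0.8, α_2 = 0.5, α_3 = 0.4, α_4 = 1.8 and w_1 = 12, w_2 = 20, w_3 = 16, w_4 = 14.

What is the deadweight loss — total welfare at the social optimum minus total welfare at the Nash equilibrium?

120

∂u_i/∂c_i = α_i − 1, so lab i contributes w_i if α_i > 1, else 0.
α_i > 1 for i ∈ {4}; NE contributions (0, 0, 0, 14), G = 14.
W^NE = Σw_i − G^NE + (Σα_i)·G^NE = 62 + 2.5·14 = 97.
Planner: ∂(Σu_j)/∂c_i = Σα_j − 1 = 2.5 > 0, so everyone contributes w_i; G^SO = 62, W^SO = 62 + 2.5·62 = 217.
Deadweight loss = 120.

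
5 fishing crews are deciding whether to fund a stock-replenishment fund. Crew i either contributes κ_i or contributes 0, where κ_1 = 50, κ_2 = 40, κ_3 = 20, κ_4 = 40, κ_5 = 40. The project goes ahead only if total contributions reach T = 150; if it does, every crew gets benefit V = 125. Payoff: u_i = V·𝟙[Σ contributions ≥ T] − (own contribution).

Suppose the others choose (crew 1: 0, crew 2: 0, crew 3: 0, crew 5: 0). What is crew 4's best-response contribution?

Others' total = 0. Even contributing 40 gives 40 < 150: no benefit either way.
Best response: 0.

0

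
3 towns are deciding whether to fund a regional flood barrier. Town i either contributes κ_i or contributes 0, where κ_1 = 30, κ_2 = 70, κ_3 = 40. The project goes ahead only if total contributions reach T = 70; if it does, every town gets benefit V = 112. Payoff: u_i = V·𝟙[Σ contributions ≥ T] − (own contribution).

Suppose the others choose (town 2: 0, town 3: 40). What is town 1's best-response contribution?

30

Others' total = 40. Contributing 30 brings total to 70 ≥ 70: gain V − κ_1 = 82.
Best response: 30.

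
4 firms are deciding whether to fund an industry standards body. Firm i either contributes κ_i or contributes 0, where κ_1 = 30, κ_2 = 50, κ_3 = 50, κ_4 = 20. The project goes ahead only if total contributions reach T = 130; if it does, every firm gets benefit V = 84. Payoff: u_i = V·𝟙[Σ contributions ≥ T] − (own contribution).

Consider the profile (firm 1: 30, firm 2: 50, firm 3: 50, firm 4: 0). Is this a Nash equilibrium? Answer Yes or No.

Total = 130 ≥ 130: provided.
Firm 1 (pledges 30, payoff 54): dropping to 0 → total 100, payoff 0. No gain.
Firm 2 (pledges 50, payoff 34): dropping to 0 → total 80, payoff 0. No gain.
Firm 3 (pledges 50, payoff 34): dropping to 0 → total 80, payoff 0. No gain.
Firm 4 (pledges 0, payoff 84): pledging 20 → total 150, payoff 64. No gain.

Yes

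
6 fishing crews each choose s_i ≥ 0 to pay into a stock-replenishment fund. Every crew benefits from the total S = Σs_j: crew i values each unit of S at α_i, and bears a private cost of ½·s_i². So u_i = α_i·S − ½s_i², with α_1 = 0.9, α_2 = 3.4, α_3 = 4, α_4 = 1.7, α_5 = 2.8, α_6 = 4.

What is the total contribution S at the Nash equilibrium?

16.8

Crew i's FOC: ∂u_i/∂s_i = α_i − s_i = 0, so s_i* = α_i.
NE contributions = (0.9, 3.4, 4, 1.7, 2.8, 4); S = 16.8.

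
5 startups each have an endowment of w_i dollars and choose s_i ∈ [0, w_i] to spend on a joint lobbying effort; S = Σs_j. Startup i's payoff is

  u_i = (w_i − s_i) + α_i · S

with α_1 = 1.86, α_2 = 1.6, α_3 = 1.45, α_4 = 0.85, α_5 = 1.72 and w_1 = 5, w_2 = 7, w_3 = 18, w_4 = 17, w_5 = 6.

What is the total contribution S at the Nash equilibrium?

36

∂u_i/∂s_i = α_i − 1, so startup i contributes w_i if α_i > 1, else 0.
α_i > 1 for i ∈ {1, 2, 3, 5}; NE contributions (5, 7, 18, 0, 6), S = 36.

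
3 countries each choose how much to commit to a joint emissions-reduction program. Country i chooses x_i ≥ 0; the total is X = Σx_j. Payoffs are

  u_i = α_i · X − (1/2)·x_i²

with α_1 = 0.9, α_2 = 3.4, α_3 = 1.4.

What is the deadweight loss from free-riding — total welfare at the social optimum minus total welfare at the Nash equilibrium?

23.41

Country i's FOC: ∂u_i/∂x_i = α_i − x_i = 0, so x_i* = α_i.
NE contributions = (0.9, 3.4, 1.4); X = 5.7.
W^NE = (Σα)·X − ½Σα_i² = 5.7² − ½·14.33 = 25.325.
Planner sets x_i = Σα_j = 5.7 for every i, so X^SO = 3·5.7 = 17.1.
W^SO = (Σα)·X^SO − ½·3·(Σα)² = (3/2)·5.7² = 48.735.
Deadweight loss = W^SO − W^NE = 23.41.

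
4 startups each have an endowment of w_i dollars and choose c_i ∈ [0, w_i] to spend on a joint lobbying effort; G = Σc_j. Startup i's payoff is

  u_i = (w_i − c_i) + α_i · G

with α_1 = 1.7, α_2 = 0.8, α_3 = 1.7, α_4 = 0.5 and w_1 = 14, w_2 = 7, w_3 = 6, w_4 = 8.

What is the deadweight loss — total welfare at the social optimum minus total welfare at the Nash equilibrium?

∂u_i/∂c_i = α_i − 1, so startup i contributes w_i if α_i > 1, else 0.
α_i > 1 for i ∈ {1, 3}; NE contributions (14, 0, 6, 0), G = 20.
W^NE = Σw_i − G^NE + (Σα_i)·G^NE = 35 + 3.7·20 = 109.
Planner: ∂(Σu_j)/∂c_i = Σα_j − 1 = 3.7 > 0, so everyone contributes w_i; G^SO = 35, W^SO = 35 + 3.7·35 = 164.5.
Deadweight loss = 55.5.

55.5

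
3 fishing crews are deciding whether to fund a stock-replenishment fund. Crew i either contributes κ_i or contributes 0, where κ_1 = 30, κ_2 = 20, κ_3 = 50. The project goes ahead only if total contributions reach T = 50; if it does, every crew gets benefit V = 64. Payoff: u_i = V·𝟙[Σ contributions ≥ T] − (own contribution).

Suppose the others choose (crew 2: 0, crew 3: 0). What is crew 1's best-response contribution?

0

Others' total = 0. Even contributing 30 gives 30 < 50: no benefit either way.
Best response: 0.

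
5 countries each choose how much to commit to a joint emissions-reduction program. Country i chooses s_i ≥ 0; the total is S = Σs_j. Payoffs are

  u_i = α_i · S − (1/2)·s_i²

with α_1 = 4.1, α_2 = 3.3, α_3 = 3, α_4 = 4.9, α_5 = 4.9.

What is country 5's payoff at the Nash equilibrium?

86.975

Country i's FOC: ∂u_i/∂s_i = α_i − s_i = 0, so s_i* = α_i.
NE contributions = (4.1, 3.3, 3, 4.9, 4.9); S = 20.2.
u_5 = α_5·S − ½·(s_5)² = 4.9·20.2 − ½·4.9² = 86.975.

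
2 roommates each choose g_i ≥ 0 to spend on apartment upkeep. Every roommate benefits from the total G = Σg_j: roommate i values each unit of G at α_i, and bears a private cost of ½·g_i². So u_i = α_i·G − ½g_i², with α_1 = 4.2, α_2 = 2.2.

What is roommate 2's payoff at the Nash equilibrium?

11.66

Roommate i's FOC: ∂u_i/∂g_i = α_i − g_i = 0, so g_i* = α_i.
NE contributions = (4.2, 2.2); G = 6.4.
u_2 = α_2·G − ½·(g_2)² = 2.2·6.4 − ½·2.2² = 11.66.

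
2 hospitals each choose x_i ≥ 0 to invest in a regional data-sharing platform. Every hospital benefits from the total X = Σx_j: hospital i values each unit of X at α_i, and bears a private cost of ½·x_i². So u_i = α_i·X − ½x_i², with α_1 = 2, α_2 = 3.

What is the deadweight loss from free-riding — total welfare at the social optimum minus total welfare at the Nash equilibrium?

6.5

Hospital i's FOC: ∂u_i/∂x_i = α_i − x_i = 0, so x_i* = α_i.
NE contributions = (2, 3); X = 5.
W^NE = (Σα)·X − ½Σα_i² = 5² − ½·13 = 18.5.
Planner sets x_i = Σα_j = 5 for every i, so X^SO = 2·5 = 10.
W^SO = (Σα)·X^SO − ½·2·(Σα)² = (2/2)·5² = 25.
Deadweight loss = W^SO − W^NE = 6.5.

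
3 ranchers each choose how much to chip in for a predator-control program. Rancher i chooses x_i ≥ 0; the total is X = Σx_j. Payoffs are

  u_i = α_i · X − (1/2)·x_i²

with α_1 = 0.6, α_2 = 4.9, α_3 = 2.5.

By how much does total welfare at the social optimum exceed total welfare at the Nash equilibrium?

Rancher i's FOC: ∂u_i/∂x_i = α_i − x_i = 0, so x_i* = α_i.
NE contributions = (0.6, 4.9, 2.5); X = 8.
W^NE = (Σα)·X − ½Σα_i² = 8² − ½·30.62 = 48.69.
Planner sets x_i = Σα_j = 8 for every i, so X^SO = 3·8 = 24.
W^SO = (Σα)·X^SO − ½·3·(Σα)² = (3/2)·8² = 96.
Deadweight loss = W^SO − W^NE = 47.31.

47.31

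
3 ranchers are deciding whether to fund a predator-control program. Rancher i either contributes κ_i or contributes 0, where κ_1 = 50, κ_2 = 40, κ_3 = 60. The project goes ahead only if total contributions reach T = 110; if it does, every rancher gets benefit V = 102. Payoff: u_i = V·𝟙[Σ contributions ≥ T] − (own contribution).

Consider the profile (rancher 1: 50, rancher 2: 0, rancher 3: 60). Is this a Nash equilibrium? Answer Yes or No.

Yes

Total = 110 ≥ 110: provided.
Rancher 1 (pledges 50, payoff 52): dropping to 0 → total 60, payoff 0. No gain.
Rancher 2 (pledges 0, payoff 102): pledging 40 → total 150, payoff 62. No gain.
Rancher 3 (pledges 60, payoff 42): dropping to 0 → total 50, payoff 0. No gain.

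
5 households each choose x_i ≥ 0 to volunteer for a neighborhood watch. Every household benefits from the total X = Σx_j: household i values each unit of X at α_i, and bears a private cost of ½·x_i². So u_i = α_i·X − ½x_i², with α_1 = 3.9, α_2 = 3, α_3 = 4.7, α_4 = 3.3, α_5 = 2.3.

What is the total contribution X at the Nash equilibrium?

Household i's FOC: ∂u_i/∂x_i = α_i − x_i = 0, so x_i* = α_i.
NE contributions = (3.9, 3, 4.7, 3.3, 2.3); X = 17.2.

17.2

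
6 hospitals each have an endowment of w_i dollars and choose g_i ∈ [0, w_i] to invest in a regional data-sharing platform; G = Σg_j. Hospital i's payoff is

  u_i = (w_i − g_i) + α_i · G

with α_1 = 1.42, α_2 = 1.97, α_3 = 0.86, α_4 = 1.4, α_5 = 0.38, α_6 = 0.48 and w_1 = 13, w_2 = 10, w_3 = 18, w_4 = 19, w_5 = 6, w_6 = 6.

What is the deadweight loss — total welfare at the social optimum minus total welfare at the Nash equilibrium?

∂u_i/∂g_i = α_i − 1, so hospital i contributes w_i if α_i > 1, else 0.
α_i > 1 for i ∈ {1, 2, 4}; NE contributions (13, 10, 0, 19, 0, 0), G = 42.
W^NE = Σw_i − G^NE + (Σα_i)·G^NE = 72 + 5.51·42 = 303.42.
Planner: ∂(Σu_j)/∂g_i = Σα_j − 1 = 5.51 > 0, so everyone contributes w_i; G^SO = 72, W^SO = 72 + 5.51·72 = 468.72.
Deadweight loss = 165.3.

165.3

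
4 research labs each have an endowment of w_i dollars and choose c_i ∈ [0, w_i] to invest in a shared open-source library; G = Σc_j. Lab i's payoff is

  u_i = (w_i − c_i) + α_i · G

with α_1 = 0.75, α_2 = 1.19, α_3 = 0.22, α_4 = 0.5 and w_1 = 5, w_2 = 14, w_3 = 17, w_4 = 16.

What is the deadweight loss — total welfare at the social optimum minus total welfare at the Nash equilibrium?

∂u_i/∂c_i = α_i − 1, so lab i contributes w_i if α_i > 1, else 0.
α_i > 1 for i ∈ {2}; NE contributions (0, 14, 0, 0), G = 14.
W^NE = Σw_i − G^NE + (Σα_i)·G^NE = 52 + 1.66·14 = 75.24.
Planner: ∂(Σu_j)/∂c_i = Σα_j − 1 = 1.66 > 0, so everyone contributes w_i; G^SO = 52, W^SO = 52 + 1.66·52 = 138.32.
Deadweight loss = 63.08.

63.08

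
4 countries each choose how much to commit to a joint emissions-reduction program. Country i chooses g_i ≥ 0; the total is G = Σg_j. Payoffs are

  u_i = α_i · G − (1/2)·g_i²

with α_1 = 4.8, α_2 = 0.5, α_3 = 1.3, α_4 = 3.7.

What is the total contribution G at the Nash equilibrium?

Country i's FOC: ∂u_i/∂g_i = α_i − g_i = 0, so g_i* = α_i.
NE contributions = (4.8, 0.5, 1.3, 3.7); G = 10.3.

10.3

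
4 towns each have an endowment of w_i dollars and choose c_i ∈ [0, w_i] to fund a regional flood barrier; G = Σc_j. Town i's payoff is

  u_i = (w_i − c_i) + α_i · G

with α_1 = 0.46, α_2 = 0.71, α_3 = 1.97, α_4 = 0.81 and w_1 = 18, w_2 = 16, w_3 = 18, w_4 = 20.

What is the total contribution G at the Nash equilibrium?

18

∂u_i/∂c_i = α_i − 1, so town i contributes w_i if α_i > 1, else 0.
α_i > 1 for i ∈ {3}; NE contributions (0, 0, 18, 0), G = 18.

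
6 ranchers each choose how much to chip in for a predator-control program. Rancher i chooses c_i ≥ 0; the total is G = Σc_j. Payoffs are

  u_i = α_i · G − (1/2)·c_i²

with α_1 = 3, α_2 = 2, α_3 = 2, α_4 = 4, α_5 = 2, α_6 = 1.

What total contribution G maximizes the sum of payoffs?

84

Planner FOC: ∂(Σu_j)/∂c_i = (Σα_j) − c_i = 0, so c_i^SO = Σα_j = 14 for every i; G^SO = 84.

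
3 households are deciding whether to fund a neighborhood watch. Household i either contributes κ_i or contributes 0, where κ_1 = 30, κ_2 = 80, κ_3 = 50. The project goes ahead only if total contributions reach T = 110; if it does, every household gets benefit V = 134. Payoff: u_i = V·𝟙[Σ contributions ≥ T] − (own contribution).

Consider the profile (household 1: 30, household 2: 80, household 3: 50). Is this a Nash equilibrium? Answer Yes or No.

Total = 160 ≥ 110: provided.
Household 1 (pledges 30, payoff 104): dropping to 0 → total 130, payoff 134. Profitable deviation.

No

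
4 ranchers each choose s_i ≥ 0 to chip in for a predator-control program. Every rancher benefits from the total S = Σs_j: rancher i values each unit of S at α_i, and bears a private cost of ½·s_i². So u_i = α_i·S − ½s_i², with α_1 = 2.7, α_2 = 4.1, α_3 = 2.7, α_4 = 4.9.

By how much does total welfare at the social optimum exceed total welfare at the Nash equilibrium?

235.06

Rancher i's FOC: ∂u_i/∂s_i = α_i − s_i = 0, so s_i* = α_i.
NE contributions = (2.7, 4.1, 2.7, 4.9); S = 14.4.
W^NE = (Σα)·S − ½Σα_i² = 14.4² − ½·55.4 = 179.66.
Planner sets s_i = Σα_j = 14.4 for every i, so S^SO = 4·14.4 = 57.6.
W^SO = (Σα)·S^SO − ½·4·(Σα)² = (4/2)·14.4² = 414.72.
Deadweight loss = W^SO − W^NE = 235.06.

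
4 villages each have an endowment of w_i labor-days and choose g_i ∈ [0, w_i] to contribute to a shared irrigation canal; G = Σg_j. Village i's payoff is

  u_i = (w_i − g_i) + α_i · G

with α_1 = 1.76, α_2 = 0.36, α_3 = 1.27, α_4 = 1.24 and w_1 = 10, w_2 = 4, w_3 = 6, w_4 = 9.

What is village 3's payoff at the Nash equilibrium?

∂u_i/∂g_i = α_i − 1, so village i contributes w_i if α_i > 1, else 0.
α_i > 1 for i ∈ {1, 3, 4}; NE contributions (10, 0, 6, 9), G = 25.
u_3 = (6 − 6) + 1.27·25 = 31.75.

31.75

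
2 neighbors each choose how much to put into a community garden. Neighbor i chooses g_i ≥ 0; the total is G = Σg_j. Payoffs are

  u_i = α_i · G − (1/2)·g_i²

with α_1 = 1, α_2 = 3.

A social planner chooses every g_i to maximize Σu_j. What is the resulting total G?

Planner FOC: ∂(Σu_j)/∂g_i = (Σα_j) − g_i = 0, so g_i^SO = Σα_j = 4 for every i; G^SO = 8.

8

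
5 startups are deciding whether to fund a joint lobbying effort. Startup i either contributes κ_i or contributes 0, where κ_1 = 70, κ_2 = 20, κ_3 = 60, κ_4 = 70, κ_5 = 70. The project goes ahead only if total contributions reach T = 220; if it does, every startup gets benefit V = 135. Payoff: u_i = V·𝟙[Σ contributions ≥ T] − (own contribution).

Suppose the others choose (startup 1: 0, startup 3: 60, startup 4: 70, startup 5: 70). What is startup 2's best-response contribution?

20

Others' total = 200. Contributing 20 brings total to 220 ≥ 220: gain V − κ_2 = 115.
Best response: 20.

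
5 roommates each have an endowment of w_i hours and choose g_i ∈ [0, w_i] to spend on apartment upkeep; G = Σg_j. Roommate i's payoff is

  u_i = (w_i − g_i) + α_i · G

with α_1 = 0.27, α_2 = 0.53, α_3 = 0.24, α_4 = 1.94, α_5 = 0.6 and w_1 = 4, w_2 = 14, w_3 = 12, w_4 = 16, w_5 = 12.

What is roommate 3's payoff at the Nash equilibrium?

15.84

∂u_i/∂g_i = α_i − 1, so roommate i contributes w_i if α_i > 1, else 0.
α_i > 1 for i ∈ {4}; NE contributions (0, 0, 0, 16, 0), G = 16.
u_3 = (12 − 0) + 0.24·16 = 15.84.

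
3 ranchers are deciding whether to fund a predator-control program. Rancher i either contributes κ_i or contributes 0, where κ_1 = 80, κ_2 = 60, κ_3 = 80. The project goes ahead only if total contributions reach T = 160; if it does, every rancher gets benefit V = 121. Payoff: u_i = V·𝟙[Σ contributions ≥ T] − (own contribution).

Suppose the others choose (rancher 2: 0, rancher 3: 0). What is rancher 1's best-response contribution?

Others' total = 0. Even contributing 80 gives 80 < 160: no benefit either way.
Best response: 0.

0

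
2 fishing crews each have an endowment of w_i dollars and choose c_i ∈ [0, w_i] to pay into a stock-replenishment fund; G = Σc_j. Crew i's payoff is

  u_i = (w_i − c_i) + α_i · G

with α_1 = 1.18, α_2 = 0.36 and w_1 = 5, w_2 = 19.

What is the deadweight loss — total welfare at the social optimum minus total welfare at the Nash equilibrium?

∂u_i/∂c_i = α_i − 1, so crew i contributes w_i if α_i > 1, else 0.
α_i > 1 for i ∈ {1}; NE contributions (5, 0), G = 5.
W^NE = Σw_i − G^NE + (Σα_i)·G^NE = 24 + 0.54·5 = 26.7.
Planner: ∂(Σu_j)/∂c_i = Σα_j − 1 = 0.54 > 0, so everyone contributes w_i; G^SO = 24, W^SO = 24 + 0.54·24 = 36.96.
Deadweight loss = 10.26.

10.26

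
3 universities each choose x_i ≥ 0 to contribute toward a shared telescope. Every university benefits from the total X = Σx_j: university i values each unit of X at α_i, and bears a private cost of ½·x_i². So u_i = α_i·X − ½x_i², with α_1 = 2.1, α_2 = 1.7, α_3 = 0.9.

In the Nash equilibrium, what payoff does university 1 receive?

7.665

University i's FOC: ∂u_i/∂x_i = α_i − x_i = 0, so x_i* = α_i.
NE contributions = (2.1, 1.7, 0.9); X = 4.7.
u_1 = α_1·X − ½·(x_1)² = 2.1·4.7 − ½·2.1² = 7.665.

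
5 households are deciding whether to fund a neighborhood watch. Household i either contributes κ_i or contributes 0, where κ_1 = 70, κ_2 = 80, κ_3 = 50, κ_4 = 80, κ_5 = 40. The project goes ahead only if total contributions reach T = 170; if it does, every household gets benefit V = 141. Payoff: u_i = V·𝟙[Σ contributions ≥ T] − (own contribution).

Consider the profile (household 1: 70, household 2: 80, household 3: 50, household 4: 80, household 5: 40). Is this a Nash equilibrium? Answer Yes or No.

Total = 320 ≥ 170: provided.
Household 1 (pledges 70, payoff 71): dropping to 0 → total 250, payoff 141. Profitable deviation.

No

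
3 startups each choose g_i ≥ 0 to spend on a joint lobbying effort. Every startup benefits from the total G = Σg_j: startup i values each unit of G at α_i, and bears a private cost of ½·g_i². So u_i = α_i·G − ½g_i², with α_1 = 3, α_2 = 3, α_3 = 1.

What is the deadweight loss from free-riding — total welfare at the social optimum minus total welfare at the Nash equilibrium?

Startup i's FOC: ∂u_i/∂g_i = α_i − g_i = 0, so g_i* = α_i.
NE contributions = (3, 3, 1); G = 7.
W^NE = (Σα)·G − ½Σα_i² = 7² − ½·19 = 39.5.
Planner sets g_i = Σα_j = 7 for every i, so G^SO = 3·7 = 21.
W^SO = (Σα)·G^SO − ½·3·(Σα)² = (3/2)·7² = 73.5.
Deadweight loss = W^SO − W^NE = 34.

34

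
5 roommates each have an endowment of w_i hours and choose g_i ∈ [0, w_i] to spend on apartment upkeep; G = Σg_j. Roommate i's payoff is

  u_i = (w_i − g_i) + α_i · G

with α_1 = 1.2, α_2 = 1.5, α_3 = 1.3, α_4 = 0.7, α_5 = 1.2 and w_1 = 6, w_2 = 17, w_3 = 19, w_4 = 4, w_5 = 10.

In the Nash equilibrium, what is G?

52

∂u_i/∂g_i = α_i − 1, so roommate i contributes w_i if α_i > 1, else 0.
α_i > 1 for i ∈ {1, 2, 3, 5}; NE contributions (6, 17, 19, 0, 10), G = 52.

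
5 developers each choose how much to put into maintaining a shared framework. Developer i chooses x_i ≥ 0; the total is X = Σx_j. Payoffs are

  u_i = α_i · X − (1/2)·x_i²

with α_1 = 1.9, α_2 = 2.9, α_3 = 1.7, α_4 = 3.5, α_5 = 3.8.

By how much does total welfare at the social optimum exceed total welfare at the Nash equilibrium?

Developer i's FOC: ∂u_i/∂x_i = α_i − x_i = 0, so x_i* = α_i.
NE contributions = (1.9, 2.9, 1.7, 3.5, 3.8); X = 13.8.
W^NE = (Σα)·X − ½Σα_i² = 13.8² − ½·41.6 = 169.64.
Planner sets x_i = Σα_j = 13.8 for every i, so X^SO = 5·13.8 = 69.
W^SO = (Σα)·X^SO − ½·5·(Σα)² = (5/2)·13.8² = 476.1.
Deadweight loss = W^SO − W^NE = 306.46.

306.46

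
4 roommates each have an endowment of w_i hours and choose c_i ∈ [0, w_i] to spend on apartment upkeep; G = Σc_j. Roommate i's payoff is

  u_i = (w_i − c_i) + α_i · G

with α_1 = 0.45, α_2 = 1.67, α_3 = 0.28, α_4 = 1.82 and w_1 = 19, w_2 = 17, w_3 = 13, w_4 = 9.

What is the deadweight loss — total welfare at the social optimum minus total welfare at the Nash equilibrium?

∂u_i/∂c_i = α_i − 1, so roommate i contributes w_i if α_i > 1, else 0.
α_i > 1 for i ∈ {2, 4}; NE contributions (0, 17, 0, 9), G = 26.
W^NE = Σw_i − G^NE + (Σα_i)·G^NE = 58 + 3.22·26 = 141.72.
Planner: ∂(Σu_j)/∂c_i = Σα_j − 1 = 3.22 > 0, so everyone contributes w_i; G^SO = 58, W^SO = 58 + 3.22·58 = 244.76.
Deadweight loss = 103.04.

103.04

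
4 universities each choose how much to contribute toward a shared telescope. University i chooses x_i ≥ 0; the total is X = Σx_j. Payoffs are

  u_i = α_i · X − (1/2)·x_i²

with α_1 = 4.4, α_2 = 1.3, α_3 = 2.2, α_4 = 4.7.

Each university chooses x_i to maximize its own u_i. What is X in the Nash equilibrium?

12.6

University i's FOC: ∂u_i/∂x_i = α_i − x_i = 0, so x_i* = α_i.
NE contributions = (4.4, 1.3, 2.2, 4.7); X = 12.6.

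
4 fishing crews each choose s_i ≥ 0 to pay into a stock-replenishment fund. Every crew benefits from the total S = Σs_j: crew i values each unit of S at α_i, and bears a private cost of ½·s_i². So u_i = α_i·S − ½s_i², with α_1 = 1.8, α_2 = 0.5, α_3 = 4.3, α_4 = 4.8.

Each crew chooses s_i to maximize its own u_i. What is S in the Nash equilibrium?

11.4

Crew i's FOC: ∂u_i/∂s_i = α_i − s_i = 0, so s_i* = α_i.
NE contributions = (1.8, 0.5, 4.3, 4.8); S = 11.4.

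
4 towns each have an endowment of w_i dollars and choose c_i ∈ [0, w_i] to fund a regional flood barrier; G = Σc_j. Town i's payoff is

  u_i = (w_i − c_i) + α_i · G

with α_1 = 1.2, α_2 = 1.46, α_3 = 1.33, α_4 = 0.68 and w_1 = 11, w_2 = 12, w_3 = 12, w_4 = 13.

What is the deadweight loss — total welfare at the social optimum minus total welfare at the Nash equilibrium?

47.71

∂u_i/∂c_i = α_i − 1, so town i contributes w_i if α_i > 1, else 0.
α_i > 1 for i ∈ {1, 2, 3}; NE contributions (11, 12, 12, 0), G = 35.
W^NE = Σw_i − G^NE + (Σα_i)·G^NE = 48 + 3.67·35 = 176.45.
Planner: ∂(Σu_j)/∂c_i = Σα_j − 1 = 3.67 > 0, so everyone contributes w_i; G^SO = 48, W^SO = 48 + 3.67·48 = 224.16.
Deadweight loss = 47.71.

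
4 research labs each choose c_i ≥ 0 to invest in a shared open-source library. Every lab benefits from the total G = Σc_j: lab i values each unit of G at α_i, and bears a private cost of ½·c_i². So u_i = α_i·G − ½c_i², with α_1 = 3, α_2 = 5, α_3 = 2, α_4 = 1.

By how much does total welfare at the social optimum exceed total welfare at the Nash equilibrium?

Lab i's FOC: ∂u_i/∂c_i = α_i − c_i = 0, so c_i* = α_i.
NE contributions = (3, 5, 2, 1); G = 11.
W^NE = (Σα)·G − ½Σα_i² = 11² − ½·39 = 101.5.
Planner sets c_i = Σα_j = 11 for every i, so G^SO = 4·11 = 44.
W^SO = (Σα)·G^SO − ½·4·(Σα)² = (4/2)·11² = 242.
Deadweight loss = W^SO − W^NE = 140.5.

140.5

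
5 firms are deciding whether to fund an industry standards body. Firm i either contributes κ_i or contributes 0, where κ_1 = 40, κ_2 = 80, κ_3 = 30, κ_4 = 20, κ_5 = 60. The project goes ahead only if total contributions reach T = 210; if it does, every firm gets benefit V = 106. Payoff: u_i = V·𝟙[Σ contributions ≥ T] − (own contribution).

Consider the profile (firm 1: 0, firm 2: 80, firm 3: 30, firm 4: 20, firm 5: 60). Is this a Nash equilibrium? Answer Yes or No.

No

Total = 190 < 210: not provided.
Firm 1 (pledges 0, payoff 0): pledging 40 → total 230, payoff 66. Profitable deviation.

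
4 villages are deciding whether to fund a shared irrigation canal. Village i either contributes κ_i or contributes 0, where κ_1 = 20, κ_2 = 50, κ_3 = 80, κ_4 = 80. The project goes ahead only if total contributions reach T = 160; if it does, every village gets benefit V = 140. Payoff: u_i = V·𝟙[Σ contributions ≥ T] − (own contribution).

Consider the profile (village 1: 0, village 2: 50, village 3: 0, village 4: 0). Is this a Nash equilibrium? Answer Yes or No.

No

Total = 50 < 160: not provided.
Village 1 (pledges 0, payoff 0): pledging 20 → total 70, payoff -20. No gain.
Village 2 (pledges 50, payoff -50): dropping to 0 → total 0, payoff 0. Profitable deviation.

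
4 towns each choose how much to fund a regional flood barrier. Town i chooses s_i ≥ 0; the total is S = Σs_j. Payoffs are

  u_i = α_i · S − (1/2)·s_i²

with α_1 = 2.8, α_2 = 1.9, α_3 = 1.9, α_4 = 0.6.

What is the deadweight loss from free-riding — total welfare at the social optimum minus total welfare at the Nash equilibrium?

Town i's FOC: ∂u_i/∂s_i = α_i − s_i = 0, so s_i* = α_i.
NE contributions = (2.8, 1.9, 1.9, 0.6); S = 7.2.
W^NE = (Σα)·S − ½Σα_i² = 7.2² − ½·15.42 = 44.13.
Planner sets s_i = Σα_j = 7.2 for every i, so S^SO = 4·7.2 = 28.8.
W^SO = (Σα)·S^SO − ½·4·(Σα)² = (4/2)·7.2² = 103.68.
Deadweight loss = W^SO − W^NE = 59.55.

59.55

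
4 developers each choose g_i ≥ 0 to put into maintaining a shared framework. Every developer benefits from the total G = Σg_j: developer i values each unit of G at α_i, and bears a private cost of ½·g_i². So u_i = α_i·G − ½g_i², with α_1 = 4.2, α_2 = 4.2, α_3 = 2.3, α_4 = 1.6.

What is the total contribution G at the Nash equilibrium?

Developer i's FOC: ∂u_i/∂g_i = α_i − g_i = 0, so g_i* = α_i.
NE contributions = (4.2, 4.2, 2.3, 1.6); G = 12.3.

12.3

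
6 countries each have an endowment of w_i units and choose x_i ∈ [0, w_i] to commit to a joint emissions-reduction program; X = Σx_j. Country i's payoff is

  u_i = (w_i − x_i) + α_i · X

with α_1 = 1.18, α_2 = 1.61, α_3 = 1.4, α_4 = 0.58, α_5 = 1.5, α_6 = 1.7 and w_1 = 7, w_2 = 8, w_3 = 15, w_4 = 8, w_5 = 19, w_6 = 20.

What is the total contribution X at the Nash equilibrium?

∂u_i/∂x_i = α_i − 1, so country i contributes w_i if α_i > 1, else 0.
α_i > 1 for i ∈ {1, 2, 3, 5, 6}; NE contributions (7, 8, 15, 0, 19, 20), X = 69.

69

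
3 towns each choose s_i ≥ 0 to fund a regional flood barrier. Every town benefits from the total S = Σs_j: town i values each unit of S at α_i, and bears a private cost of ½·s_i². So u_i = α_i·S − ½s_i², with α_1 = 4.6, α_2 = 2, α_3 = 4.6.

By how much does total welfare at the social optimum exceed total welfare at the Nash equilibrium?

85.88

Town i's FOC: ∂u_i/∂s_i = α_i − s_i = 0, so s_i* = α_i.
NE contributions = (4.6, 2, 4.6); S = 11.2.
W^NE = (Σα)·S − ½Σα_i² = 11.2² − ½·46.32 = 102.28.
Planner sets s_i = Σα_j = 11.2 for every i, so S^SO = 3·11.2 = 33.6.
W^SO = (Σα)·S^SO − ½·3·(Σα)² = (3/2)·11.2² = 188.16.
Deadweight loss = W^SO − W^NE = 85.88.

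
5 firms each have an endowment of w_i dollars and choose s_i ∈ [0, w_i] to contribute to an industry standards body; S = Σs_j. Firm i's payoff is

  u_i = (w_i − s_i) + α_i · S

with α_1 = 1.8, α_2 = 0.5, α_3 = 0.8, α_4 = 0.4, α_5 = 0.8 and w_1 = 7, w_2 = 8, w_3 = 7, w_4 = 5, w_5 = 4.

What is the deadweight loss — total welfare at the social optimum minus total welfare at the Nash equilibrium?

∂u_i/∂s_i = α_i − 1, so firm i contributes w_i if α_i > 1, else 0.
α_i > 1 for i ∈ {1}; NE contributions (7, 0, 0, 0, 0), S = 7.
W^NE = Σw_i − S^NE + (Σα_i)·S^NE = 31 + 3.3·7 = 54.1.
Planner: ∂(Σu_j)/∂s_i = Σα_j − 1 = 3.3 > 0, so everyone contributes w_i; S^SO = 31, W^SO = 31 + 3.3·31 = 133.3.
Deadweight loss = 79.2.

79.2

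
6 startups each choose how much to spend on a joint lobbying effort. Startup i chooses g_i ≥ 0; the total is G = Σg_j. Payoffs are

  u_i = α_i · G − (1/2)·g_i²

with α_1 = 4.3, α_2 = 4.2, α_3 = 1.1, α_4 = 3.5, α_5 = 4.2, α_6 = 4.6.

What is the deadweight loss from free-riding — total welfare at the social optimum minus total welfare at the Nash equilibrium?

Startup i's FOC: ∂u_i/∂g_i = α_i − g_i = 0, so g_i* = α_i.
NE contributions = (4.3, 4.2, 1.1, 3.5, 4.2, 4.6); G = 21.9.
W^NE = (Σα)·G − ½Σα_i² = 21.9² − ½·88.39 = 435.415.
Planner sets g_i = Σα_j = 21.9 for every i, so G^SO = 6·21.9 = 131.4.
W^SO = (Σα)·G^SO − ½·6·(Σα)² = (6/2)·21.9² = 1438.83.
Deadweight loss = W^SO − W^NE = 1003.415.

1003.415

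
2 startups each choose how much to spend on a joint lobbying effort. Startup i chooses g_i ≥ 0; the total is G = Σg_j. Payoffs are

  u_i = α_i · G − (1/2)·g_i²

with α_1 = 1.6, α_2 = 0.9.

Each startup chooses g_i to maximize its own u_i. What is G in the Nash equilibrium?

Startup i's FOC: ∂u_i/∂g_i = α_i − g_i = 0, so g_i* = α_i.
NE contributions = (1.6, 0.9); G = 2.5.

2.5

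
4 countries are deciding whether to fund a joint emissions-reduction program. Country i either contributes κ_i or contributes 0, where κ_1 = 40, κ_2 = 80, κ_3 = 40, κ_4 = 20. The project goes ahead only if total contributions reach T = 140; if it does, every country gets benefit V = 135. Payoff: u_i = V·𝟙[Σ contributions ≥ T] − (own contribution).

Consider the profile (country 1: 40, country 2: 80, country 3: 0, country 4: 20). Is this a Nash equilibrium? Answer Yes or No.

Total = 140 ≥ 140: provided.
Country 1 (pledges 40, payoff 95): dropping to 0 → total 100, payoff 0. No gain.
Country 2 (pledges 80, payoff 55): dropping to 0 → total 60, payoff 0. No gain.
Country 3 (pledges 0, payoff 135): pledging 40 → total 180, payoff 95. No gain.
Country 4 (pledges 20, payoff 115): dropping to 0 → total 120, payoff 0. No gain.

Yes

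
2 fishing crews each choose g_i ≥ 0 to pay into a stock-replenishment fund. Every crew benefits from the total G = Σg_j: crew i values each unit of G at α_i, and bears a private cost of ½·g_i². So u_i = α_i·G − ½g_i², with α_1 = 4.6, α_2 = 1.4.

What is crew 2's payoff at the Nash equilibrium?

Crew i's FOC: ∂u_i/∂g_i = α_i − g_i = 0, so g_i* = α_i.
NE contributions = (4.6, 1.4); G = 6.
u_2 = α_2·G − ½·(g_2)² = 1.4·6 − ½·1.4² = 7.42.

7.42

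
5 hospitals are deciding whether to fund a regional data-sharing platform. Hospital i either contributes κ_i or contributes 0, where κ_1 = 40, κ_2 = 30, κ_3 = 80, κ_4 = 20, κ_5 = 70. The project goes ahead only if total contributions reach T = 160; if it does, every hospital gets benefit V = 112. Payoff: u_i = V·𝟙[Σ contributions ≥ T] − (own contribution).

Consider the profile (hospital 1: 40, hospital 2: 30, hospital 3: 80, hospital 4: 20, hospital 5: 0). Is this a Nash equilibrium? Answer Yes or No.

Total = 170 ≥ 160: provided.
Hospital 1 (pledges 40, payoff 72): dropping to 0 → total 130, payoff 0. No gain.
Hospital 2 (pledges 30, payoff 82): dropping to 0 → total 140, payoff 0. No gain.
Hospital 3 (pledges 80, payoff 32): dropping to 0 → total 90, payoff 0. No gain.
Hospital 4 (pledges 20, payoff 92): dropping to 0 → total 150, payoff 0. No gain.
Hospital 5 (pledges 0, payoff 112): pledging 70 → total 240, payoff 42. No gain.

Yes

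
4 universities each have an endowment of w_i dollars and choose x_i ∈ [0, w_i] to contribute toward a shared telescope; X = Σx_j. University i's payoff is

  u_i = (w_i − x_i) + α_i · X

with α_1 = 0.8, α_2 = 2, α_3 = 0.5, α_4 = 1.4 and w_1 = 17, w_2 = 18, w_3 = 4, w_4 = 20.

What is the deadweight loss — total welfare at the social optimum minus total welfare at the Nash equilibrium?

∂u_i/∂x_i = α_i − 1, so university i contributes w_i if α_i > 1, else 0.
α_i > 1 for i ∈ {2, 4}; NE contributions (0, 18, 0, 20), X = 38.
W^NE = Σw_i − X^NE + (Σα_i)·X^NE = 59 + 3.7·38 = 199.6.
Planner: ∂(Σu_j)/∂x_i = Σα_j − 1 = 3.7 > 0, so everyone contributes w_i; X^SO = 59, W^SO = 59 + 3.7·59 = 277.3.
Deadweight loss = 77.7.

77.7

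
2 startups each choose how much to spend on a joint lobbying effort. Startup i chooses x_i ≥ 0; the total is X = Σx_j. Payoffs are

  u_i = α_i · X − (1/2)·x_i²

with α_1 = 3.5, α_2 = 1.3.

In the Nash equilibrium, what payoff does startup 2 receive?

5.395

Startup i's FOC: ∂u_i/∂x_i = α_i − x_i = 0, so x_i* = α_i.
NE contributions = (3.5, 1.3); X = 4.8.
u_2 = α_2·X − ½·(x_2)² = 1.3·4.8 − ½·1.3² = 5.395.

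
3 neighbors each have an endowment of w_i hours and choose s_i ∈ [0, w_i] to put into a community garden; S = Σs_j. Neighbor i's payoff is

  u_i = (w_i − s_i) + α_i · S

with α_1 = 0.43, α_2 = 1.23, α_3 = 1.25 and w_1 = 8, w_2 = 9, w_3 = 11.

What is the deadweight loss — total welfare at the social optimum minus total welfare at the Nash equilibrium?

∂u_i/∂s_i = α_i − 1, so neighbor i contributes w_i if α_i > 1, else 0.
α_i > 1 for i ∈ {2, 3}; NE contributions (0, 9, 11), S = 20.
W^NE = Σw_i − S^NE + (Σα_i)·S^NE = 28 + 1.91·20 = 66.2.
Planner: ∂(Σu_j)/∂s_i = Σα_j − 1 = 1.91 > 0, so everyone contributes w_i; S^SO = 28, W^SO = 28 + 1.91·28 = 81.48.
Deadweight loss = 15.28.

15.28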